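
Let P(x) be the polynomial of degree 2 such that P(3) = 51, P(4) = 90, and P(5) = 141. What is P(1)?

Using the Lagrange interpolation formula with nodes 3, 4, 5:
  L_0(x) = (x - 4)(x - 5) / 2
  L_1(x) = (x - 3)(x - 5) / -1
  L_2(x) = (x - 3)(x - 4) / 2
Then P(x) = 51·L_0(x) + 90·L_1(x) + 141·L_2(x).
Expanding and collecting terms gives P(x) = 6x² - 3x + 6.
Evaluating at x = 1: P(1) = 9.

9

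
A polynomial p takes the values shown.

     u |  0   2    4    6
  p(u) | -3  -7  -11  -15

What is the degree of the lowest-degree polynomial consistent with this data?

1

Forward differences of the values at u = 0, 2, 4, 6:
  p  : -3  -7  -11  -15
  Δ  : -4  -4  -4
  Δ^2: 0  0
  Δ^3: 0
The first differences are constant (-4) and nonzero, while all higher differences vanish, so the minimal degree is 1.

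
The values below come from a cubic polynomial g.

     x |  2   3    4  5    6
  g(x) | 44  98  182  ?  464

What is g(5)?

302

The 4 known points determine the degree-3 polynomial uniquely.
Write g(x) = ax^3 + bx^2 + cx + d. Substituting each data point gives a linear system:
  8a + 4b + 2c + d = 44
  27a + 9b + 3c + d = 98
  64a + 16b + 4c + d = 182
  216a + 36b + 6c + d = 464
Solving the system yields a = 1, b = 6, c = 5, d = 2.
So g(x) = x^3 + 6x^2 + 5x + 2.
Then g(5) = 302.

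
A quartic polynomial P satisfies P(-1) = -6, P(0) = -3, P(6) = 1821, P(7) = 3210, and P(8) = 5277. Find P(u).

P(u) = u^4 + 2u^3 + 2u^2 + 4u - 3

Write P(u) = au^4 + bu^3 + cu^2 + du + e. Substituting each data point gives a linear system:
  a - b + c - d + e = -6
  e = -3
  1296a + 216b + 36c + 6d + e = 1821
  2401a + 343b + 49c + 7d + e = 3210
  4096a + 512b + 64c + 8d + e = 5277
Solving the system yields a = 1, b = 2, c = 2, d = 4, e = -3.
So P(u) = u^4 + 2u^3 + 2u^2 + 4u - 3.
Check: P(-1) = -6. ✓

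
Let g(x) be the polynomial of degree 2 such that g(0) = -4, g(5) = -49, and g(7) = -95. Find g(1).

-5

Write g(x) = ax^2 + bx + c. Substituting each data point gives a linear system:
  c = -4
  25a + 5b + c = -49
  49a + 7b + c = -95
Solving the system yields a = -2, b = 1, c = -4.
So g(x) = -2x^2 + x - 4.
Then g(1) = -5.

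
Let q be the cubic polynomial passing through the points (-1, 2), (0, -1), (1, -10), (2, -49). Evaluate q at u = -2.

23

Forward differences of the values at u = -1, 0, 1, 2:
  q  : 2  -1  -10  -49
  Δ  : -3  -9  -39
  Δ^2: -6  -30
  Δ^3: -24
The third differences are constant, confirming degree 3.
Interpolating (Newton forward form) and evaluating at u = -2 gives q(-2) = 23.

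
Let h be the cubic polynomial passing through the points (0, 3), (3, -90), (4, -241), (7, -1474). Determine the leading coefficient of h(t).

Write h(t) = at^3 + bt^2 + ct + d. Substituting each data point gives a linear system:
  d = 3
  27a + 9b + 3c + d = -90
  64a + 16b + 4c + d = -241
  343a + 49b + 7c + d = -1474
Solving the system yields a = -5, b = 5, c = -1, d = 3.
So h(t) = -5t^3 + 5t^2 - t + 3.
The leading coefficient is -5.

-5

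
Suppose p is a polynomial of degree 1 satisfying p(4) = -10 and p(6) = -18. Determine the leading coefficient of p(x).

-4

Write p(x) = ax + b. Substituting each data point gives a linear system:
  4a + b = -10
  6a + b = -18
Solving the system yields a = -4, b = 6.
So p(x) = -4x + 6.
The leading coefficient is -4.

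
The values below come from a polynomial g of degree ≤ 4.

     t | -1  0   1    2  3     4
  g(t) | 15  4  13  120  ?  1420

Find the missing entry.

499

The 5 known points determine the degree-4 polynomial uniquely.
Write g(t) = at^4 + bt^3 + ct^2 + dt + e. Substituting each data point gives a linear system:
  a - b + c - d + e = 15
  e = 4
  a + b + c + d + e = 13
  16a + 8b + 4c + 2d + e = 120
  256a + 64b + 16c + 4d + e = 1420
Solving the system yields a = 4, b = 5, c = 6, d = -6, e = 4.
So g(t) = 4t^4 + 5t^3 + 6t^2 - 6t + 4.
Then g(3) = 499.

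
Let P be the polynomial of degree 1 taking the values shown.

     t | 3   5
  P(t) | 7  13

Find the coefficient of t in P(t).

3

Write P(t) = at + b. Substituting each data point gives a linear system:
  3a + b = 7
  5a + b = 13
Solving the system yields a = 3, b = -2.
So P(t) = 3t - 2.
The leading coefficient is 3.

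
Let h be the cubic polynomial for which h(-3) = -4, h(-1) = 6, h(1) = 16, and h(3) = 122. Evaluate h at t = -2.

Using the Lagrange interpolation formula with nodes -3, -1, 1, 3:
  L_0(t) = (t + 1)(t - 1)(t - 3) / -48
  L_1(t) = (t + 3)(t - 1)(t - 3) / 16
  L_2(t) = (t + 3)(t + 1)(t - 3) / -16
  L_3(t) = (t + 3)(t + 1)(t - 1) / 48
Then h(t) = -4·L_0(t) + 6·L_1(t) + 16·L_2(t) + 122·L_3(t).
Expanding and collecting terms gives h(t) = 2t^3 + 6t^2 + 3t + 5.
Evaluating at t = -2: h(-2) = 7.

7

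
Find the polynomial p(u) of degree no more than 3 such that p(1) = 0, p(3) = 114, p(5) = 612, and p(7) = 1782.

p(u) = 6u^3 - 6u^2 + 3u - 3

Write p(u) = au^3 + bu^2 + cu + d. Substituting each data point gives a linear system:
  a + b + c + d = 0
  27a + 9b + 3c + d = 114
  125a + 25b + 5c + d = 612
  343a + 49b + 7c + d = 1782
Solving the system yields a = 6, b = -6, c = 3, d = -3.
So p(u) = 6u³ - 6u² + 3u - 3.
Check: p(1) = 0. ✓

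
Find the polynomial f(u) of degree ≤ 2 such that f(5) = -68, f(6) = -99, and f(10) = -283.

f(u) = -3u^2 + 2u - 3

Using the Lagrange interpolation formula with nodes 5, 6, 10:
  L_0(u) = (u - 6)(u - 10) / 5
  L_1(u) = (u - 5)(u - 10) / -4
  L_2(u) = (u - 5)(u - 6) / 20
Then f(u) = -68·L_0(u) - 99·L_1(u) - 283·L_2(u).
Expanding and collecting terms gives f(u) = -3u² + 2u - 3.
Check: f(5) = -68. ✓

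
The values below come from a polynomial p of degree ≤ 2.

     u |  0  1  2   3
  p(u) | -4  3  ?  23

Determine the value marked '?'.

12

The 3 known points determine the degree-2 polynomial uniquely.
Write p(u) = au^2 + bu + c. Substituting each data point gives a linear system:
  c = -4
  a + b + c = 3
  9a + 3b + c = 23
Solving the system yields a = 1, b = 6, c = -4.
So p(u) = u^2 + 6u - 4.
Then p(2) = 12.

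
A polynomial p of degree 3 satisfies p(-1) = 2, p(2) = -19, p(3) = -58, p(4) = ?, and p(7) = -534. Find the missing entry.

The 4 known points determine the degree-3 polynomial uniquely.
Write p(x) = ax^3 + bx^2 + cx + d. Substituting each data point gives a linear system:
  -a + b - c + d = 2
  8a + 4b + 2c + d = -19
  27a + 9b + 3c + d = -58
  343a + 49b + 7c + d = -534
Solving the system yields a = -1, b = -4, c = 0, d = 5.
So p(x) = -x^3 - 4x^2 + 5.
Then p(4) = -123.

-123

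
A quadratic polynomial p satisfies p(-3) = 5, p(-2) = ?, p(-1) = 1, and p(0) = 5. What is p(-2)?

1

On equispaced nodes a degree-2 polynomial has vanishing third forward difference, so
  - p(-3) + 3·p(-2) - 3·p(-1) + p(0) = 0.
Substituting the known values and solving for p(-2):
  3·p(-2) = 3
  p(-2) = 1.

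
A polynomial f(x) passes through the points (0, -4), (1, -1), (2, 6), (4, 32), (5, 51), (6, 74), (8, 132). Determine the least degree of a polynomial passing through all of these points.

Divided differences on the nodes 0, 1, 2, 4, 5, 6, 8:
  order 0: -4  -1  6  32  51  74  132
  order 1: 3  7  13  19  23  29
  order 2: 2  2  2  2  2
  order 3: 0  0  0  0
  order 4: 0  0  0
  order 5: 0  0
  order 6: 0
The order-2 divided differences are all 2 (nonzero) and every higher order vanishes, so the data lies on a polynomial of degree exactly 2.

2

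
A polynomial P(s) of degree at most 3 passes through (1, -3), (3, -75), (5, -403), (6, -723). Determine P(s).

Write P(s) = as^3 + bs^2 + cs + d. Substituting each data point gives a linear system:
  a + b + c + d = -3
  27a + 9b + 3c + d = -75
  125a + 25b + 5c + d = -403
  216a + 36b + 6c + d = -723
Solving the system yields a = -4, b = 4, c = 0, d = -3.
So P(s) = -4s³ + 4s² - 3.
Check: P(6) = -723. ✓

P(s) = -4s^3 + 4s^2 - 3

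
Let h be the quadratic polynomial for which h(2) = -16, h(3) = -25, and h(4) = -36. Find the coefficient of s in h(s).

-4

Write h(s) = as^2 + bs + c. Substituting each data point gives a linear system:
  4a + 2b + c = -16
  9a + 3b + c = -25
  16a + 4b + c = -36
Solving the system yields a = -1, b = -4, c = -4.
So h(s) = -s^2 - 4s - 4.
The coefficient of s is -4.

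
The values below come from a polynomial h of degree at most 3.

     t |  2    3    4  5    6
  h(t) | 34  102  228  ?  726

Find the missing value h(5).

430

The 4 known points determine the degree-3 polynomial uniquely.
Write h(t) = at^3 + bt^2 + ct + d. Substituting each data point gives a linear system:
  8a + 4b + 2c + d = 34
  27a + 9b + 3c + d = 102
  64a + 16b + 4c + d = 228
  216a + 36b + 6c + d = 726
Solving the system yields a = 3, b = 2, c = 1, d = 0.
So h(t) = 3t^3 + 2t^2 + t.
Then h(5) = 430.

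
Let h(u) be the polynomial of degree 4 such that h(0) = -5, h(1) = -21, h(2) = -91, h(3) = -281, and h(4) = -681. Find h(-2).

Forward differences of the values at u = 0, 1, 2, 3, 4:
  h  : -5  -21  -91  -281  -681
  Δ  : -16  -70  -190  -400
  Δ^2: -54  -120  -210
  Δ^3: -66  -90
  Δ^4: -24
The fourth differences are constant, confirming degree 4.
Interpolating (Newton forward form) and evaluating at u = -2 gives h(-2) = 9.

9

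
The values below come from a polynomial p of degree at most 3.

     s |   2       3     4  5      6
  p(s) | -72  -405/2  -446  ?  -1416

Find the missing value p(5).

The 4 known points determine the degree-3 polynomial uniquely.
Write p(s) = as^3 + bs^2 + cs + d. Substituting each data point gives a linear system:
  8a + 4b + 2c + d = -72
  27a + 9b + 3c + d = -405/2
  64a + 16b + 4c + d = -446
  216a + 36b + 6c + d = -1416
Solving the system yields a = -6, b = -5/2, c = -4, d = -6.
So p(s) = -6s^3 - (5/2)s^2 - 4s - 6.
Then p(5) = -1677/2.

-1677/2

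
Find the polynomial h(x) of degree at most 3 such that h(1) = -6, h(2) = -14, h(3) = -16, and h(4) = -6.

h(x) = x^3 - 3x^2 - 6x + 2

Write h(x) = ax^3 + bx^2 + cx + d. Substituting each data point gives a linear system:
  a + b + c + d = -6
  8a + 4b + 2c + d = -14
  27a + 9b + 3c + d = -16
  64a + 16b + 4c + d = -6
Solving the system yields a = 1, b = -3, c = -6, d = 2.
So h(x) = x³ - 3x² - 6x + 2.
Check: h(3) = -16. ✓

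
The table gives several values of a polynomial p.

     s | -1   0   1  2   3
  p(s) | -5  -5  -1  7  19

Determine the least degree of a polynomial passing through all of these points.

2

Forward differences of the values at s = -1, 0, 1, 2, 3:
  p  : -5  -5  -1  7  19
  Δ  : 0  4  8  12
  Δ^2: 4  4  4
  Δ^3: 0  0
  Δ^4: 0
The second differences are constant (4) and nonzero, while all higher differences vanish, so the minimal degree is 2.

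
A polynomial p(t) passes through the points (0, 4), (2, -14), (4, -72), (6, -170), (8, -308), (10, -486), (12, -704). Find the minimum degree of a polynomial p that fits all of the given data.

Forward differences of the values at t = 0, 2, 4, 6, 8, 10, 12:
  p  : 4  -14  -72  -170  -308  -486  -704
  Δ  : -18  -58  -98  -138  -178  -218
  Δ^2: -40  -40  -40  -40  -40
  Δ^3: 0  0  0  0
  Δ^4: 0  0  0
  Δ^5: 0  0
  Δ^6: 0
The second differences are constant (-40) and nonzero, while all higher differences vanish, so the minimal degree is 2.

2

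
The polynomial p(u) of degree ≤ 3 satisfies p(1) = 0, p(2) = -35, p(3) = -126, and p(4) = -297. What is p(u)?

p(u) = -4u^3 - 4u^2 + 5u + 3

Write p(u) = au^3 + bu^2 + cu + d. Substituting each data point gives a linear system:
  a + b + c + d = 0
  8a + 4b + 2c + d = -35
  27a + 9b + 3c + d = -126
  64a + 16b + 4c + d = -297
Solving the system yields a = -4, b = -4, c = 5, d = 3.
So p(u) = -4u^3 - 4u^2 + 5u + 3.
Check: p(1) = 0. ✓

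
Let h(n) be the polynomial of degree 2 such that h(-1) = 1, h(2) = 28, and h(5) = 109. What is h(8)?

244

Using the Lagrange interpolation formula with nodes -1, 2, 5:
  L_0(n) = (n - 2)(n - 5) / 18
  L_1(n) = (n + 1)(n - 5) / -9
  L_2(n) = (n + 1)(n - 2) / 18
Then h(n) = 1·L_0(n) + 28·L_1(n) + 109·L_2(n).
Expanding and collecting terms gives h(n) = 3n^2 + 6n + 4.
Evaluating at n = 8: h(8) = 244.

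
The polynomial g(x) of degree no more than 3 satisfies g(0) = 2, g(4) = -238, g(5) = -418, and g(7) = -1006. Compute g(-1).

2

Write g(x) = ax^3 + bx^2 + cx + d. Substituting each data point gives a linear system:
  d = 2
  64a + 16b + 4c + d = -238
  125a + 25b + 5c + d = -418
  343a + 49b + 7c + d = -1006
Solving the system yields a = -2, b = -6, c = -4, d = 2.
So g(x) = -2x³ - 6x² - 4x + 2.
Then g(-1) = 2.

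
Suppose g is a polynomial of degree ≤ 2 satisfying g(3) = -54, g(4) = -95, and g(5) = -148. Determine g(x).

Write g(x) = ax^2 + bx + c. Substituting each data point gives a linear system:
  9a + 3b + c = -54
  16a + 4b + c = -95
  25a + 5b + c = -148
Solving the system yields a = -6, b = 1, c = -3.
So g(x) = -6x^2 + x - 3.
Check: g(4) = -95. ✓

g(x) = -6x^2 + x - 3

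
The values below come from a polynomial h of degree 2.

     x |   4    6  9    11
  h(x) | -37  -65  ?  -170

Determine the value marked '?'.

-122

The 3 known points determine the degree-2 polynomial uniquely.
Write h(x) = ax^2 + bx + c. Substituting each data point gives a linear system:
  16a + 4b + c = -37
  36a + 6b + c = -65
  121a + 11b + c = -170
Solving the system yields a = -1, b = -4, c = -5.
So h(x) = -x^2 - 4x - 5.
Then h(9) = -122.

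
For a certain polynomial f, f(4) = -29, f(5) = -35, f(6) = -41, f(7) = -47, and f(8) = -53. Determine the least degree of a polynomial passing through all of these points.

Forward differences of the values at n = 4, 5, 6, 7, 8:
  f  : -29  -35  -41  -47  -53
  Δ  : -6  -6  -6  -6
  Δ^2: 0  0  0
  Δ^3: 0  0
  Δ^4: 0
The first differences are constant (-6) and nonzero, while all higher differences vanish, so the minimal degree is 1.

1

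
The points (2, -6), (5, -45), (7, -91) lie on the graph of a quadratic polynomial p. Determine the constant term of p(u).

0

Write p(u) = au^2 + bu + c. Substituting each data point gives a linear system:
  4a + 2b + c = -6
  25a + 5b + c = -45
  49a + 7b + c = -91
Solving the system yields a = -2, b = 1, c = 0.
So p(u) = -2u^2 + u.
The constant term is 0.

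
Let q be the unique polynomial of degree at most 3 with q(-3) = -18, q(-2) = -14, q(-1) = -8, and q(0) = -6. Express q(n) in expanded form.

q(n) = -n^3 - 5n^2 - 2n - 6

Write q(n) = an^3 + bn^2 + cn + d. Substituting each data point gives a linear system:
  -27a + 9b - 3c + d = -18
  -8a + 4b - 2c + d = -14
  -a + b - c + d = -8
  d = -6
Solving the system yields a = -1, b = -5, c = -2, d = -6.
So q(n) = -n³ - 5n² - 2n - 6.
Check: q(-3) = -18. ✓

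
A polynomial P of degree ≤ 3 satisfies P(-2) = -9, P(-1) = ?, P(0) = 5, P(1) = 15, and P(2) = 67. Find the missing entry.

On equispaced nodes a degree-3 polynomial has vanishing fourth forward difference, so
  P(-2) - 4·P(-1) + 6·P(0) - 4·P(1) + P(2) = 0.
Substituting the known values and solving for P(-1):
  -4·P(-1) = -28
  P(-1) = 7.

7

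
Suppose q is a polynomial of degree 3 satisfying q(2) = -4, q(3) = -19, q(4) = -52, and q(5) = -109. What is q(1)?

-1

Forward differences of the values at n = 2, 3, 4, 5:
  q  : -4  -19  -52  -109
  Δ  : -15  -33  -57
  Δ^2: -18  -24
  Δ^3: -6
The third differences are constant, confirming degree 3.
Interpolating (Newton forward form) and evaluating at n = 1 gives q(1) = -1.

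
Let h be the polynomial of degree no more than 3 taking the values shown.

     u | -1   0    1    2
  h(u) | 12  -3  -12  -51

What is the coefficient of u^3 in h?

Write h(u) = au^3 + bu^2 + cu + d. Substituting each data point gives a linear system:
  -a + b - c + d = 12
  d = -3
  a + b + c + d = -12
  8a + 4b + 2c + d = -51
Solving the system yields a = -6, b = 3, c = -6, d = -3.
So h(u) = -6u^3 + 3u^2 - 6u - 3.
The leading coefficient is -6.

-6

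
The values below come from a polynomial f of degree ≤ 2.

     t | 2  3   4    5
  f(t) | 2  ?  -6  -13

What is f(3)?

The 3 known points determine the degree-2 polynomial uniquely.
Write f(t) = at^2 + bt + c. Substituting each data point gives a linear system:
  4a + 2b + c = 2
  16a + 4b + c = -6
  25a + 5b + c = -13
Solving the system yields a = -1, b = 2, c = 2.
So f(t) = -t² + 2t + 2.
Then f(3) = -1.

-1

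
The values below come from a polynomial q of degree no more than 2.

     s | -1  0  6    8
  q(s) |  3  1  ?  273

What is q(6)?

The 3 known points determine the degree-2 polynomial uniquely.
Write q(s) = as^2 + bs + c. Substituting each data point gives a linear system:
  a - b + c = 3
  c = 1
  64a + 8b + c = 273
Solving the system yields a = 4, b = 2, c = 1.
So q(s) = 4s² + 2s + 1.
Then q(6) = 157.

157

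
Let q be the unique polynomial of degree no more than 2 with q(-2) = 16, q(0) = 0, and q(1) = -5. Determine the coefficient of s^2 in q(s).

1

Write q(s) = as^2 + bs + c. Substituting each data point gives a linear system:
  4a - 2b + c = 16
  c = 0
  a + b + c = -5
Solving the system yields a = 1, b = -6, c = 0.
So q(s) = s² - 6s.
The leading coefficient is 1.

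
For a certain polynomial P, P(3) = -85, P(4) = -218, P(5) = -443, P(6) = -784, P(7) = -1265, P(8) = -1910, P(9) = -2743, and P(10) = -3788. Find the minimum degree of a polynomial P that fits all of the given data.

Forward differences of the values at x = 3, 4, 5, 6, 7, 8, 9, 10:
  P  : -85  -218  -443  -784  -1265  -1910  -2743  -3788
  Δ  : -133  -225  -341  -481  -645  -833  -1045
  Δ^2: -92  -116  -140  -164  -188  -212
  Δ^3: -24  -24  -24  -24  -24
  Δ^4: 0  0  0  0
  Δ^5: 0  0  0
  Δ^6: 0  0
  Δ^7: 0
The third differences are constant (-24) and nonzero, while all higher differences vanish, so the minimal degree is 3.

3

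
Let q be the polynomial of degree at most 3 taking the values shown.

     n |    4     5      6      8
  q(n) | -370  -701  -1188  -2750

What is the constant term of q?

-6

Write q(n) = an^3 + bn^2 + cn + d. Substituting each data point gives a linear system:
  64a + 16b + 4c + d = -370
  125a + 25b + 5c + d = -701
  216a + 36b + 6c + d = -1188
  512a + 64b + 8c + d = -2750
Solving the system yields a = -5, b = -3, c = 1, d = -6.
So q(n) = -5n^3 - 3n^2 + n - 6.
The constant term is -6.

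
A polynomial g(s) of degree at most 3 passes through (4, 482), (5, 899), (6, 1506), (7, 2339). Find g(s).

Using the Lagrange interpolation formula with nodes 4, 5, 6, 7:
  L_0(s) = (s - 5)(s - 6)(s - 7) / -6
  L_1(s) = (s - 4)(s - 6)(s - 7) / 2
  L_2(s) = (s - 4)(s - 5)(s - 7) / -2
  L_3(s) = (s - 4)(s - 5)(s - 6) / 6
Then g(s) = 482·L_0(s) + 899·L_1(s) + 1506·L_2(s) + 2339·L_3(s).
Expanding and collecting terms gives g(s) = 6s^3 + 5s^2 + 6s - 6.
Check: g(4) = 482. ✓

g(s) = 6s^3 + 5s^2 + 6s - 6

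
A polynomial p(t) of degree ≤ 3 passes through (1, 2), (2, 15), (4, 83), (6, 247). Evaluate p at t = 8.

555

Using the Lagrange interpolation formula with nodes 1, 2, 4, 6:
  L_0(t) = (t - 2)(t - 4)(t - 6) / -15
  L_1(t) = (t - 1)(t - 4)(t - 6) / 8
  L_2(t) = (t - 1)(t - 2)(t - 6) / -12
  L_3(t) = (t - 1)(t - 2)(t - 4) / 40
Then p(t) = 2·L_0(t) + 15·L_1(t) + 83·L_2(t) + 247·L_3(t).
Expanding and collecting terms gives p(t) = t^3 + 6t - 5.
Evaluating at t = 8: p(8) = 555.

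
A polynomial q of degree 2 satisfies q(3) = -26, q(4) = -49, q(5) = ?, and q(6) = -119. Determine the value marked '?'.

On equispaced nodes a degree-2 polynomial has vanishing third forward difference, so
  - q(3) + 3·q(4) - 3·q(5) + q(6) = 0.
Substituting the known values and solving for q(5):
  -3·q(5) = 240
  q(5) = -80.

-80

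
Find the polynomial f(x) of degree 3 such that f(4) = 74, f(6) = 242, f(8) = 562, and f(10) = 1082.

f(x) = x^3 + x^2 - 2x + 2

Write f(x) = ax^3 + bx^2 + cx + d. Substituting each data point gives a linear system:
  64a + 16b + 4c + d = 74
  216a + 36b + 6c + d = 242
  512a + 64b + 8c + d = 562
  1000a + 100b + 10c + d = 1082
Solving the system yields a = 1, b = 1, c = -2, d = 2.
So f(x) = x^3 + x^2 - 2x + 2.
Check: f(8) = 562. ✓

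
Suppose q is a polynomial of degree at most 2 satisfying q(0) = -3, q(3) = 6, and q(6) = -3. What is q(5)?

Write q(u) = au^2 + bu + c. Substituting each data point gives a linear system:
  c = -3
  9a + 3b + c = 6
  36a + 6b + c = -3
Solving the system yields a = -1, b = 6, c = -3.
So q(u) = -u^2 + 6u - 3.
Then q(5) = 2.

2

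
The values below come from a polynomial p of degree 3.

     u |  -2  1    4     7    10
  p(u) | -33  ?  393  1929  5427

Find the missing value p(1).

On equispaced nodes a degree-3 polynomial has vanishing fourth forward difference, so
  p(-2) - 4·p(1) + 6·p(4) - 4·p(7) + p(10) = 0.
Substituting the known values and solving for p(1):
  -4·p(1) = -36
  p(1) = 9.

9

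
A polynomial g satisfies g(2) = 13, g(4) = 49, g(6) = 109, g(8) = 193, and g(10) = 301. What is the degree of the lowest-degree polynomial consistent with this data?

Forward differences of the values at x = 2, 4, 6, 8, 10:
  g  : 13  49  109  193  301
  Δ  : 36  60  84  108
  Δ^2: 24  24  24
  Δ^3: 0  0
  Δ^4: 0
The second differences are constant (24) and nonzero, while all higher differences vanish, so the minimal degree is 2.

2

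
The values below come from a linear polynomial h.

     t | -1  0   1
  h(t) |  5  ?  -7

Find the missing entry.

The 2 known points determine the degree-1 polynomial uniquely.
Write h(t) = at + b. Substituting each data point gives a linear system:
  -a + b = 5
  a + b = -7
Solving the system yields a = -6, b = -1.
So h(t) = -6t - 1.
Then h(0) = -1.

-1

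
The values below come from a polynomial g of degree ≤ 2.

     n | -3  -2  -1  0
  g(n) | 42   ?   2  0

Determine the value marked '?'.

16

The 3 known points determine the degree-2 polynomial uniquely.
Write g(n) = an^2 + bn + c. Substituting each data point gives a linear system:
  9a - 3b + c = 42
  a - b + c = 2
  c = 0
Solving the system yields a = 6, b = 4, c = 0.
So g(n) = 6n² + 4n.
Then g(-2) = 16.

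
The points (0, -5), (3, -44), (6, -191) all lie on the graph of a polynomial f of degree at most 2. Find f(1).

Forward differences of the values at u = 0, 3, 6:
  f  : -5  -44  -191
  Δ  : -39  -147
  Δ^2: -108
The second differences are constant, confirming degree 2.
Interpolating (Newton forward form) and evaluating at u = 1 gives f(1) = -6.

-6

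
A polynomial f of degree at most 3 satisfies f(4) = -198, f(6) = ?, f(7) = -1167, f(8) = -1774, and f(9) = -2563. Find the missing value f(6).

-718

The 4 known points determine the degree-3 polynomial uniquely.
Write f(n) = an^3 + bn^2 + cn + d. Substituting each data point gives a linear system:
  64a + 16b + 4c + d = -198
  343a + 49b + 7c + d = -1167
  512a + 64b + 8c + d = -1774
  729a + 81b + 9c + d = -2563
Solving the system yields a = -4, b = 5, c = -6, d = 2.
So f(n) = -4n^3 + 5n^2 - 6n + 2.
Then f(6) = -718.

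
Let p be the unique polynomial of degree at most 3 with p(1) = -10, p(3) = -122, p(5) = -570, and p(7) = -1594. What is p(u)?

Write p(u) = au^3 + bu^2 + cu + d. Substituting each data point gives a linear system:
  a + b + c + d = -10
  27a + 9b + 3c + d = -122
  125a + 25b + 5c + d = -570
  343a + 49b + 7c + d = -1594
Solving the system yields a = -5, b = 3, c = -3, d = -5.
So p(u) = -5u³ + 3u² - 3u - 5.
Check: p(3) = -122. ✓

p(u) = -5u^3 + 3u^2 - 3u - 5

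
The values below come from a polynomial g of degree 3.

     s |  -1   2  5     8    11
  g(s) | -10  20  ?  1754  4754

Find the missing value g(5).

392

The 4 known points determine the degree-3 polynomial uniquely.
Write g(s) = as^3 + bs^2 + cs + d. Substituting each data point gives a linear system:
  -a + b - c + d = -10
  8a + 4b + 2c + d = 20
  512a + 64b + 8c + d = 1754
  1331a + 121b + 11c + d = 4754
Solving the system yields a = 4, b = -5, c = 3, d = 2.
So g(s) = 4s³ - 5s² + 3s + 2.
Then g(5) = 392.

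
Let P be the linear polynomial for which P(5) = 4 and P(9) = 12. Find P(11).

Using the Lagrange interpolation formula with nodes 5, 9:
  L_0(t) = (t - 9) / -4
  L_1(t) = (t - 5) / 4
Then P(t) = 4·L_0(t) + 12·L_1(t).
Expanding and collecting terms gives P(t) = 2t - 6.
Evaluating at t = 11: P(11) = 16.

16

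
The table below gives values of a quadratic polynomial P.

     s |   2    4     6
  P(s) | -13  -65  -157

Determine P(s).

P(s) = -5s^2 + 4s - 1

Using the Lagrange interpolation formula with nodes 2, 4, 6:
  L_0(s) = (s - 4)(s - 6) / 8
  L_1(s) = (s - 2)(s - 6) / -4
  L_2(s) = (s - 2)(s - 4) / 8
Then P(s) = -13·L_0(s) - 65·L_1(s) - 157·L_2(s).
Expanding and collecting terms gives P(s) = -5s^2 + 4s - 1.
Check: P(6) = -157. ✓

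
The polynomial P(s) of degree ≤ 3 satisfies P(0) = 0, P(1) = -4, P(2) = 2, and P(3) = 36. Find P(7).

812

Using the Lagrange interpolation formula with nodes 0, 1, 2, 3:
  L_0(s) = (s - 1)(s - 2)(s - 3) / -6
  L_1(s) = s(s - 2)(s - 3) / 2
  L_2(s) = s(s - 1)(s - 3) / -2
  L_3(s) = s(s - 1)(s - 2) / 6
Then P(s) = 0·L_0(s) - 4·L_1(s) + 2·L_2(s) + 36·L_3(s).
Expanding and collecting terms gives P(s) = 3s^3 - 4s^2 - 3s.
Evaluating at s = 7: P(7) = 812.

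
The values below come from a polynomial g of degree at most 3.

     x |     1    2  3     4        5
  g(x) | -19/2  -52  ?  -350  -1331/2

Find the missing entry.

The 4 known points determine the degree-3 polynomial uniquely.
Write g(x) = ax^3 + bx^2 + cx + d. Substituting each data point gives a linear system:
  a + b + c + d = -19/2
  8a + 4b + 2c + d = -52
  64a + 16b + 4c + d = -350
  125a + 25b + 5c + d = -1331/2
Solving the system yields a = -5, b = -1/2, c = -6, d = 2.
So g(x) = -5x^3 - (1/2)x^2 - 6x + 2.
Then g(3) = -311/2.

-311/2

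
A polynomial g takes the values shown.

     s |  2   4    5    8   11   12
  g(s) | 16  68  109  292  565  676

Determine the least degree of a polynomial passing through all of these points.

2

Divided differences on the nodes 2, 4, 5, 8, 11, 12:
  order 0: 16  68  109  292  565  676
  order 1: 26  41  61  91  111
  order 2: 5  5  5  5
  order 3: 0  0  0
  order 4: 0  0
  order 5: 0
The order-2 divided differences are all 5 (nonzero) and every higher order vanishes, so the data lies on a polynomial of degree exactly 2.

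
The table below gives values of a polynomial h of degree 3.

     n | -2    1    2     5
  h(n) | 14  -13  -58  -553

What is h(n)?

Write h(n) = an^3 + bn^2 + cn + d. Substituting each data point gives a linear system:
  -8a + 4b - 2c + d = 14
  a + b + c + d = -13
  8a + 4b + 2c + d = -58
  125a + 25b + 5c + d = -553
Solving the system yields a = -3, b = -6, c = -6, d = 2.
So h(n) = -3n^3 - 6n^2 - 6n + 2.
Check: h(2) = -58. ✓

h(n) = -3n^3 - 6n^2 - 6n + 2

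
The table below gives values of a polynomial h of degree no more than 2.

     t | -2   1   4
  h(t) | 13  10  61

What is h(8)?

213

Write h(t) = at^2 + bt + c. Substituting each data point gives a linear system:
  4a - 2b + c = 13
  a + b + c = 10
  16a + 4b + c = 61
Solving the system yields a = 3, b = 2, c = 5.
So h(t) = 3t^2 + 2t + 5.
Then h(8) = 213.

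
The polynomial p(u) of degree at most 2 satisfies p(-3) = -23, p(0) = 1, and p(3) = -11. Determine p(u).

Write p(u) = au^2 + bu + c. Substituting each data point gives a linear system:
  9a - 3b + c = -23
  c = 1
  9a + 3b + c = -11
Solving the system yields a = -2, b = 2, c = 1.
So p(u) = -2u^2 + 2u + 1.
Check: p(3) = -11. ✓

p(u) = -2u^2 + 2u + 1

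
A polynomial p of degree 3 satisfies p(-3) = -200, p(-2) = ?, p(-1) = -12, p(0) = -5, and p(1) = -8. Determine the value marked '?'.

On equispaced nodes a degree-3 polynomial has vanishing fourth forward difference, so
  p(-3) - 4·p(-2) + 6·p(-1) - 4·p(0) + p(1) = 0.
Substituting the known values and solving for p(-2):
  -4·p(-2) = 260
  p(-2) = -65.

-65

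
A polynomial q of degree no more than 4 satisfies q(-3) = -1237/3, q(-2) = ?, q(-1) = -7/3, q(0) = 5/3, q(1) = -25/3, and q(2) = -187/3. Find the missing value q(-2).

-259/3

On equispaced nodes a degree-4 polynomial has vanishing fifth forward difference, so
  - q(-3) + 5·q(-2) - 10·q(-1) + 10·q(0) - 5·q(1) + q(2) = 0.
Substituting the known values and solving for q(-2):
  5·q(-2) = -1295/3
  q(-2) = -259/3.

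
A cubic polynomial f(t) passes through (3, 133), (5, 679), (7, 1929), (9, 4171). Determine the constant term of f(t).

4

Write f(t) = at^3 + bt^2 + ct + d. Substituting each data point gives a linear system:
  27a + 9b + 3c + d = 133
  125a + 25b + 5c + d = 679
  343a + 49b + 7c + d = 1929
  729a + 81b + 9c + d = 4171
Solving the system yields a = 6, b = -2, c = -5, d = 4.
So f(t) = 6t^3 - 2t^2 - 5t + 4.
The constant term is 4.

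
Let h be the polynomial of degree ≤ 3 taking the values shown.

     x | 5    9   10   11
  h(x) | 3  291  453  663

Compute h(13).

1251

Using the Lagrange interpolation formula with nodes 5, 9, 10, 11:
  L_0(x) = (x - 9)(x - 10)(x - 11) / -120
  L_1(x) = (x - 5)(x - 10)(x - 11) / 8
  L_2(x) = (x - 5)(x - 9)(x - 11) / -5
  L_3(x) = (x - 5)(x - 9)(x - 10) / 12
Then h(x) = 3·L_0(x) + 291·L_1(x) + 453·L_2(x) + 663·L_3(x).
Expanding and collecting terms gives h(x) = x^3 - 6x^2 + 5x + 3.
Evaluating at x = 13: h(13) = 1251.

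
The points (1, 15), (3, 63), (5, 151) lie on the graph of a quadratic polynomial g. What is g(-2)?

18

Using the Lagrange interpolation formula with nodes 1, 3, 5:
  L_0(s) = (s - 3)(s - 5) / 8
  L_1(s) = (s - 1)(s - 5) / -4
  L_2(s) = (s - 1)(s - 3) / 8
Then g(s) = 15·L_0(s) + 63·L_1(s) + 151·L_2(s).
Expanding and collecting terms gives g(s) = 5s^2 + 4s + 6.
Evaluating at s = -2: g(-2) = 18.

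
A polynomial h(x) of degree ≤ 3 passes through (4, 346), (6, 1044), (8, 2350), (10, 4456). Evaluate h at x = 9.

3291

Write h(x) = ax^3 + bx^2 + cx + d. Substituting each data point gives a linear system:
  64a + 16b + 4c + d = 346
  216a + 36b + 6c + d = 1044
  512a + 64b + 8c + d = 2350
  1000a + 100b + 10c + d = 4456
Solving the system yields a = 4, b = 4, c = 5, d = 6.
So h(x) = 4x^3 + 4x^2 + 5x + 6.
Then h(9) = 3291.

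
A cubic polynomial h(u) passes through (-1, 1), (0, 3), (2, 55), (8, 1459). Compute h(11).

3457

Using the Lagrange interpolation formula with nodes -1, 0, 2, 8:
  L_0(u) = u(u - 2)(u - 8) / -27
  L_1(u) = (u + 1)(u - 2)(u - 8) / 16
  L_2(u) = (u + 1)u(u - 8) / -36
  L_3(u) = (u + 1)u(u - 2) / 432
Then h(u) = 1·L_0(u) + 3·L_1(u) + 55·L_2(u) + 1459·L_3(u).
Expanding and collecting terms gives h(u) = 2u³ + 6u² + 6u + 3.
Evaluating at u = 11: h(11) = 3457.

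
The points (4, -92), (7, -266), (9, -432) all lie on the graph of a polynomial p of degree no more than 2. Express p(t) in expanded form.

p(t) = -5t^2 - 3t

Write p(t) = at^2 + bt + c. Substituting each data point gives a linear system:
  16a + 4b + c = -92
  49a + 7b + c = -266
  81a + 9b + c = -432
Solving the system yields a = -5, b = -3, c = 0.
So p(t) = -5t^2 - 3t.
Check: p(9) = -432. ✓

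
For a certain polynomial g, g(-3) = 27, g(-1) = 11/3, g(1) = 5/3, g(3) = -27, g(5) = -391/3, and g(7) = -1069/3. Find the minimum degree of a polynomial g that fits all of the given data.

3

Forward differences of the values at x = -3, -1, 1, 3, 5, 7:
  g  : 27  11/3  5/3  -27  -391/3  -1069/3
  Δ  : -70/3  -2  -86/3  -310/3  -226
  Δ^2: 64/3  -80/3  -224/3  -368/3
  Δ^3: -48  -48  -48
  Δ^4: 0  0
  Δ^5: 0
The third differences are constant (-48) and nonzero, while all higher differences vanish, so the minimal degree is 3.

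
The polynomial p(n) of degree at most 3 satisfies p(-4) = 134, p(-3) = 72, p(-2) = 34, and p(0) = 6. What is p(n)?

p(n) = -n^3 + 3n^2 - 4n + 6

Write p(n) = an^3 + bn^2 + cn + d. Substituting each data point gives a linear system:
  -64a + 16b - 4c + d = 134
  -27a + 9b - 3c + d = 72
  -8a + 4b - 2c + d = 34
  d = 6
Solving the system yields a = -1, b = 3, c = -4, d = 6.
So p(n) = -n^3 + 3n^2 - 4n + 6.
Check: p(-3) = 72. ✓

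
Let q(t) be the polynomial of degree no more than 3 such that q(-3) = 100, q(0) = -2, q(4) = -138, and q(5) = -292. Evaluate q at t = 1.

0

Write q(t) = at^3 + bt^2 + ct + d. Substituting each data point gives a linear system:
  -27a + 9b - 3c + d = 100
  d = -2
  64a + 16b + 4c + d = -138
  125a + 25b + 5c + d = -292
Solving the system yields a = -3, b = 3, c = 2, d = -2.
So q(t) = -3t^3 + 3t^2 + 2t - 2.
Then q(1) = 0.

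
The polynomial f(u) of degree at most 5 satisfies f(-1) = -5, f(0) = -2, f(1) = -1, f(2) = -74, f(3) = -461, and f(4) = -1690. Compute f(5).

-4697

Using the Lagrange interpolation formula with nodes -1, 0, 1, 2, 3, 4:
  L_0(u) = u(u - 1)(u - 2)(u - 3)(u - 4) / -120
  L_1(u) = (u + 1)(u - 1)(u - 2)(u - 3)(u - 4) / 24
  L_2(u) = (u + 1)u(u - 2)(u - 3)(u - 4) / -12
  L_3(u) = (u + 1)u(u - 1)(u - 3)(u - 4) / 12
  L_4(u) = (u + 1)u(u - 1)(u - 2)(u - 4) / -24
  L_5(u) = (u + 1)u(u - 1)(u - 2)(u - 3) / 120
Then f(u) = -5·L_0(u) - 2·L_1(u) - 1·L_2(u) - 74·L_3(u) - 461·L_4(u) - 1690·L_5(u).
Expanding and collecting terms gives f(u) = -u⁵ - 2u⁴ - 3u³ + u² + 6u - 2.
Evaluating at u = 5: f(5) = -4697.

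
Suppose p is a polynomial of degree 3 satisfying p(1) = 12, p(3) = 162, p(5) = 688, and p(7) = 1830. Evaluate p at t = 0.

3

Forward differences of the values at t = 1, 3, 5, 7:
  p  : 12  162  688  1830
  Δ  : 150  526  1142
  Δ^2: 376  616
  Δ^3: 240
The third differences are constant, confirming degree 3.
Interpolating (Newton forward form) and evaluating at t = 0 gives p(0) = 3.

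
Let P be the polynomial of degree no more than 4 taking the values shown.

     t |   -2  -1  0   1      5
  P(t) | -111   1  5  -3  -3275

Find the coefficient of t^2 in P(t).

0

Write P(t) = at^4 + bt^3 + ct^2 + dt + e. Substituting each data point gives a linear system:
  16a - 8b + 4c - 2d + e = -111
  a - b + c - d + e = 1
  e = 5
  a + b + c + d + e = -3
  625a + 125b + 25c + 5d + e = -3275
Solving the system yields a = -6, b = 4, c = 0, d = -6, e = 5.
So P(t) = -6t^4 + 4t^3 - 6t + 5.
The coefficient of t^2 is 0.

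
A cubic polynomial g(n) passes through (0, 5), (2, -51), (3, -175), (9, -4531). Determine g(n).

Using the Lagrange interpolation formula with nodes 0, 2, 3, 9:
  L_0(n) = (n - 2)(n - 3)(n - 9) / -54
  L_1(n) = n(n - 3)(n - 9) / 14
  L_2(n) = n(n - 2)(n - 9) / -18
  L_3(n) = n(n - 2)(n - 3) / 378
Then g(n) = 5·L_0(n) - 51·L_1(n) - 175·L_2(n) - 4531·L_3(n).
Expanding and collecting terms gives g(n) = -6n^3 - 2n^2 + 5.
Check: g(0) = 5. ✓

g(n) = -6n^3 - 2n^2 + 5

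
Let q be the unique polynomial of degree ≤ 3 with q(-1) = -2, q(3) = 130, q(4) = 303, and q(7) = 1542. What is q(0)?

Write q(x) = ax^3 + bx^2 + cx + d. Substituting each data point gives a linear system:
  -a + b - c + d = -2
  27a + 9b + 3c + d = 130
  64a + 16b + 4c + d = 303
  343a + 49b + 7c + d = 1542
Solving the system yields a = 4, b = 4, c = -3, d = -5.
So q(x) = 4x^3 + 4x^2 - 3x - 5.
Then q(0) = -5.

-5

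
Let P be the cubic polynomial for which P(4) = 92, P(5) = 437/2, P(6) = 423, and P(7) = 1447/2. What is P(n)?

P(n) = 3n^3 - 6n^2 - (5/2)n + 6

Using the Lagrange interpolation formula with nodes 4, 5, 6, 7:
  L_0(n) = (n - 5)(n - 6)(n - 7) / -6
  L_1(n) = (n - 4)(n - 6)(n - 7) / 2
  L_2(n) = (n - 4)(n - 5)(n - 7) / -2
  L_3(n) = (n - 4)(n - 5)(n - 6) / 6
Then P(n) = 92·L_0(n) + 437/2·L_1(n) + 423·L_2(n) + 1447/2·L_3(n).
Expanding and collecting terms gives P(n) = 3n^3 - 6n^2 - (5/2)n + 6.
Check: P(4) = 92. ✓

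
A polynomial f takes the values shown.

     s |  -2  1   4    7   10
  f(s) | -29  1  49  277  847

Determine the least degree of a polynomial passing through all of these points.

3

Forward differences of the values at s = -2, 1, 4, 7, 10:
  f  : -29  1  49  277  847
  Δ  : 30  48  228  570
  Δ^2: 18  180  342
  Δ^3: 162  162
  Δ^4: 0
The third differences are constant (162) and nonzero, while all higher differences vanish, so the minimal degree is 3.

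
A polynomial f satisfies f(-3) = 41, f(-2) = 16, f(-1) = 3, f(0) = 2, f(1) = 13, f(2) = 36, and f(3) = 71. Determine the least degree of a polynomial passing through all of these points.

2

Forward differences of the values at u = -3, -2, -1, 0, 1, 2, 3:
  f  : 41  16  3  2  13  36  71
  Δ  : -25  -13  -1  11  23  35
  Δ^2: 12  12  12  12  12
  Δ^3: 0  0  0  0
  Δ^4: 0  0  0
  Δ^5: 0  0
  Δ^6: 0
The second differences are constant (12) and nonzero, while all higher differences vanish, so the minimal degree is 2.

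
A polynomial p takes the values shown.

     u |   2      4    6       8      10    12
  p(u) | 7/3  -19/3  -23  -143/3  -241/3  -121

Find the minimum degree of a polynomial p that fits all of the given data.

2

Forward differences of the values at u = 2, 4, 6, 8, 10, 12:
  p  : 7/3  -19/3  -23  -143/3  -241/3  -121
  Δ  : -26/3  -50/3  -74/3  -98/3  -122/3
  Δ^2: -8  -8  -8  -8
  Δ^3: 0  0  0
  Δ^4: 0  0
  Δ^5: 0
The second differences are constant (-8) and nonzero, while all higher differences vanish, so the minimal degree is 2.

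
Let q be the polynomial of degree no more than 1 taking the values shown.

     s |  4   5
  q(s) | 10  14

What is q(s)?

Write q(s) = as + b. Substituting each data point gives a linear system:
  4a + b = 10
  5a + b = 14
Solving the system yields a = 4, b = -6.
So q(s) = 4s - 6.
Check: q(5) = 14. ✓

q(s) = 4s - 6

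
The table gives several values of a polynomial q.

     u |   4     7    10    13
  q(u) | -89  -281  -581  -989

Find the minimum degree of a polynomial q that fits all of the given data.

Forward differences of the values at u = 4, 7, 10, 13:
  q  : -89  -281  -581  -989
  Δ  : -192  -300  -408
  Δ^2: -108  -108
  Δ^3: 0
The second differences are constant (-108) and nonzero, while all higher differences vanish, so the minimal degree is 2.

2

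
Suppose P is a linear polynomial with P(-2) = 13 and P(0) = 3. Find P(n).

P(n) = -5n + 3

Write P(n) = an + b. Substituting each data point gives a linear system:
  -2a + b = 13
  b = 3
Solving the system yields a = -5, b = 3.
So P(n) = -5n + 3.
Check: P(-2) = 13. ✓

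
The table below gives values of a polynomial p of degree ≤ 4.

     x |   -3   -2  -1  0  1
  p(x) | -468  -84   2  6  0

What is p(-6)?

Write p(x) = ax^4 + bx^3 + cx^2 + dx + e. Substituting each data point gives a linear system:
  81a - 27b + 9c - 3d + e = -468
  16a - 8b + 4c - 2d + e = -84
  a - b + c - d + e = 2
  e = 6
  a + b + c + d + e = 0
Solving the system yields a = -6, b = 0, c = 1, d = -1, e = 6.
So p(x) = -6x⁴ + x² - x + 6.
Then p(-6) = -7728.

-7728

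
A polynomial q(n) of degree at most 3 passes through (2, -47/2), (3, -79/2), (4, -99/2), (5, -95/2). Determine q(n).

q(n) = n^3 - 6n^2 - 5n + 5/2

Using the Lagrange interpolation formula with nodes 2, 3, 4, 5:
  L_0(n) = (n - 3)(n - 4)(n - 5) / -6
  L_1(n) = (n - 2)(n - 4)(n - 5) / 2
  L_2(n) = (n - 2)(n - 3)(n - 5) / -2
  L_3(n) = (n - 2)(n - 3)(n - 4) / 6
Then q(n) = -47/2·L_0(n) - 79/2·L_1(n) - 99/2·L_2(n) - 95/2·L_3(n).
Expanding and collecting terms gives q(n) = n^3 - 6n^2 - 5n + 5/2.
Check: q(5) = -95/2. ✓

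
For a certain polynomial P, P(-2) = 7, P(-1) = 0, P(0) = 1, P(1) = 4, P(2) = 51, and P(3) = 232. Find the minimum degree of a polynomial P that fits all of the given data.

Divided differences on the nodes -2, -1, 0, 1, 2, 3:
  order 0: 7  0  1  4  51  232
  order 1: -7  1  3  47  181
  order 2: 4  1  22  67
  order 3: -1  7  15
  order 4: 2  2
  order 5: 0
The order-4 divided differences are all 2 (nonzero) and every higher order vanishes, so the data lies on a polynomial of degree exactly 4.

4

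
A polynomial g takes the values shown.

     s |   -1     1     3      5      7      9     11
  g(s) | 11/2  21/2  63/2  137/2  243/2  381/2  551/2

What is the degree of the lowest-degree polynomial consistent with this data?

Forward differences of the values at s = -1, 1, 3, 5, 7, 9, 11:
  g  : 11/2  21/2  63/2  137/2  243/2  381/2  551/2
  Δ  : 5  21  37  53  69  85
  Δ^2: 16  16  16  16  16
  Δ^3: 0  0  0  0
  Δ^4: 0  0  0
  Δ^5: 0  0
  Δ^6: 0
The second differences are constant (16) and nonzero, while all higher differences vanish, so the minimal degree is 2.

2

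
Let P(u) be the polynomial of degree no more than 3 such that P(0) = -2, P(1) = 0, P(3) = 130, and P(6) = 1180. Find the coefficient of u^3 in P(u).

Write P(u) = au^3 + bu^2 + cu + d. Substituting each data point gives a linear system:
  d = -2
  a + b + c + d = 0
  27a + 9b + 3c + d = 130
  216a + 36b + 6c + d = 1180
Solving the system yields a = 6, b = -3, c = -1, d = -2.
So P(u) = 6u^3 - 3u^2 - u - 2.
The leading coefficient is 6.

6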